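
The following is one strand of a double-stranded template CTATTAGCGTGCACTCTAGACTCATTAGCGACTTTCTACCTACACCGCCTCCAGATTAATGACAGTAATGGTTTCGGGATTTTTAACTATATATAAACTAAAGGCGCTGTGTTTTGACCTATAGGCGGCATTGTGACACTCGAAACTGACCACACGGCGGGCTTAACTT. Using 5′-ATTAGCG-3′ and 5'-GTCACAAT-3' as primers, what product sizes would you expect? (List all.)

The forward primer ATTAGCG matches the top strand at positions 3–9, 24–30.
The reverse primer's reverse complement is ATTGTGAC, matching at positions 130–137.
Each forward site pairs with the reverse site to give a product ending at position 137: sizes 135, 114 bp.

135 bp, 114 bp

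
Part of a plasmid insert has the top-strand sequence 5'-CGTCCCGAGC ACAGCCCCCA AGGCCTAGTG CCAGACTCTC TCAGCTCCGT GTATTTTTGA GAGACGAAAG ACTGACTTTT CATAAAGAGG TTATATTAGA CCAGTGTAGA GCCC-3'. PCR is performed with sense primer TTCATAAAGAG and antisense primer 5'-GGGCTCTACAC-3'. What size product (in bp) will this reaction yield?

36 bp

Scanning the template, TTCATAAAGAG occurs at positions 79–89; this primer anneals to the bottom strand there with its 3' end pointing downstream.
The reverse primer's reverse complement is GTGTAGAGCCC, which matches the template at positions 104–114.
Product length = (reverse-primer end) − (forward-primer start) + 1 = 114 − 79 + 1 = 36 bp.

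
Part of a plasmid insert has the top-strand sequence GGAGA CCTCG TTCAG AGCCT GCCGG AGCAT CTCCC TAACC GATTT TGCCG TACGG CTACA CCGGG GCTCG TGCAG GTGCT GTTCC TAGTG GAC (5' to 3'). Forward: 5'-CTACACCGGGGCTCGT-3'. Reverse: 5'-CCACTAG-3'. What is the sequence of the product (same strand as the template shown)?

5'-CTACACCGGGGCTCGTGCAGGTGCTGTTCCTAGTGG-3'

Scanning the template, CTACACCGGGGCTCGT occurs at positions 56–71; this primer anneals to the bottom strand there with its 3' end pointing downstream.
The reverse primer's reverse complement is CTAGTGG, which matches the template at positions 85–91.
The product is the template from position 56 through 91 (36 bp).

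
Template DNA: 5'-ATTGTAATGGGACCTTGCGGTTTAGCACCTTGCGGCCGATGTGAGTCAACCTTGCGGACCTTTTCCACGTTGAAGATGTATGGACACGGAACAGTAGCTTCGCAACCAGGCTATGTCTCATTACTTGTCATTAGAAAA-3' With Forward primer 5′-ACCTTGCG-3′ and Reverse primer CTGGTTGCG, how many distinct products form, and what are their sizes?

Three products: 98 bp, 83 bp, 61 bp

The forward primer ACCTTGCG matches the top strand at positions 12–19, 27–34, 49–56.
The reverse primer's reverse complement is CGCAACCAG, matching at positions 101–109.
Each forward site pairs with the reverse site to give a product ending at position 109: sizes 98, 83, 61 bp.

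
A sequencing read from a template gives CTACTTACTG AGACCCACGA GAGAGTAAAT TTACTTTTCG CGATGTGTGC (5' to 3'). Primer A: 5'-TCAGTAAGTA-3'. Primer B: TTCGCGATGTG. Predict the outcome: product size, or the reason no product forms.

Primer A (TCAGTAAGTA) has reverse complement TACTTACTGA, which matches the top strand at positions 2–11; primer A anneals to the top strand there with its 3' end pointing upstream toward position 2.
Primer B (TTCGCGATGTG) matches the top strand directly at positions 37–47; it anneals to the bottom strand with its 3' end pointing downstream toward position 47.
The 3' ends diverge (primer A extends toward position 1, primer B toward position 50), so the primers never converge on a shared product.

No product — the primers' 3' ends point away from each other.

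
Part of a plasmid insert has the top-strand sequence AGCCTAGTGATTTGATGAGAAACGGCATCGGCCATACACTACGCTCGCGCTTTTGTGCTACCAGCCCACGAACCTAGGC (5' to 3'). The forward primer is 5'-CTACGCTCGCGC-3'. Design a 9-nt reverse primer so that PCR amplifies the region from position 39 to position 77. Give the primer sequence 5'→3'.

5'-CTAGGTTCG-3'

The product's 3' end on the top strand is position 77.
The reverse primer anneals to the top strand over positions 69–77, i.e. to CGAACCTAG.
Its sequence written 5'→3' is the reverse complement: CTAGGTTCG.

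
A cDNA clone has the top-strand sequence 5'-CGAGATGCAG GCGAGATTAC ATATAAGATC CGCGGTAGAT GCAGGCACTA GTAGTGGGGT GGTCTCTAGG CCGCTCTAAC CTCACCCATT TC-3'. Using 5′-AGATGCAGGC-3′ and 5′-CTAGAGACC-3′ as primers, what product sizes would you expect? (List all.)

The forward primer AGATGCAGGC matches the top strand at positions 3–12, 37–46.
The reverse primer's reverse complement is GGTCTCTAG, matching at positions 61–69.
Each forward site pairs with the reverse site to give a product ending at position 69: sizes 67, 33 bp.

67 bp, 33 bp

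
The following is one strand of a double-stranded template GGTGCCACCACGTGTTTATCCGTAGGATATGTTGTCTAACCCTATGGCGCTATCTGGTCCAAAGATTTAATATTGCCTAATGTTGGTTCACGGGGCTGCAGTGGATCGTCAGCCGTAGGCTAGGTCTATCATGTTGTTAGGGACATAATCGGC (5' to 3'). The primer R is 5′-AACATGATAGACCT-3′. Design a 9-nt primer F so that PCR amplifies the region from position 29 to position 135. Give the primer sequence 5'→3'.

The reverse primer's reverse complement AGGTCTATCATGTT matches the template at positions 122–135; the product starts at position 29.
The forward primer is identical to the top strand over positions 29–37: ATGTTGTCT.

5'-ATGTTGTCT-3'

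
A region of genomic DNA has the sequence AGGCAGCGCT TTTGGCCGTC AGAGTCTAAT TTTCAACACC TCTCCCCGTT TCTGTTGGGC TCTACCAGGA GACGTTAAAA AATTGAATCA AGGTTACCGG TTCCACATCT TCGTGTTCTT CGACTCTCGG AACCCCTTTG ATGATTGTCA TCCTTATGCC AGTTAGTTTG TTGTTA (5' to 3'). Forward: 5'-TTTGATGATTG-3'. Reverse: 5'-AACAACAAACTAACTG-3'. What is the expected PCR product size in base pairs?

The forward primer matches the template at positions 137–147.
The reverse primer's reverse complement is CAGTTAGTTTGTTGTT, which matches the template at positions 160–175.
The product runs from position 137 to position 175, so its length is 175 − 137 + 1 = 39 bp.

39 bp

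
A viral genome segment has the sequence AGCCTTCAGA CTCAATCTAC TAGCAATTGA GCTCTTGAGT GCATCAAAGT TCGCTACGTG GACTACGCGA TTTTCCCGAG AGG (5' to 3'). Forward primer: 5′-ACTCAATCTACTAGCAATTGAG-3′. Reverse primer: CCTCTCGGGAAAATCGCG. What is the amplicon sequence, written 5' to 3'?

Forward primer ACTCAATCTACTAGCAATTGAG is found on the top strand at positions 10–31.
Reverse complement of the reverse primer: CGCGATTTTCCCGAGAGG. This occurs on the top strand at positions 66–83.
The product is the template from position 10 through 83 (74 bp).

5'-ACTCAATCTACTAGCAATTGAGCTCTTGAGTGCATCAAAGTTCGCTACGTGGACTACGCGATTTTCCCGAGAGG-3'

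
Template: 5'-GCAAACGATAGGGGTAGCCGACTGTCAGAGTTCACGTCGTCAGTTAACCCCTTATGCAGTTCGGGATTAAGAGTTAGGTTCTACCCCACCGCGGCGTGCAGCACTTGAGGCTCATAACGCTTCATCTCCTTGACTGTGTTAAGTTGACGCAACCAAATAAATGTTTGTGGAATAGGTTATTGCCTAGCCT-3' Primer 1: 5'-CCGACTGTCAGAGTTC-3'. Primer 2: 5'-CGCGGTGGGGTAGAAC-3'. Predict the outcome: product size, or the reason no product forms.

Primer 1 (CCGACTGTCAGAGTTC) matches the top strand at positions 18–33; it acts as a forward primer.
Primer 2's reverse complement is GTTCTACCCCACCGCG, matching the top strand at positions 78–93; it acts as a reverse primer.
The 3' ends face each other across positions 18–93, giving a 76 bp product.

Yes — a 76 bp product.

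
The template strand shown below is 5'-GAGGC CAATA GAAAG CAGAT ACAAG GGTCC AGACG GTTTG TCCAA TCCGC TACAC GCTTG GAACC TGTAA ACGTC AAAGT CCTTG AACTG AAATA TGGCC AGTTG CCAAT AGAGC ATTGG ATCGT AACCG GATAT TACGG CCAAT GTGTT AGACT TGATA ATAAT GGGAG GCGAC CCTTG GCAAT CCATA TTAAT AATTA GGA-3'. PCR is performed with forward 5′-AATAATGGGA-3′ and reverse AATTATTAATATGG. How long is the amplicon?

40 bp

The forward primer matches the template at positions 160–169.
Taking the reverse complement of AATTATTAATATGG gives CCATATTAATAATT, found at positions 186–199 on the template; the primer anneals here to the top strand with its 3' end pointing upstream.
Product length = (reverse-primer end) − (forward-primer start) + 1 = 199 − 160 + 1 = 40 bp.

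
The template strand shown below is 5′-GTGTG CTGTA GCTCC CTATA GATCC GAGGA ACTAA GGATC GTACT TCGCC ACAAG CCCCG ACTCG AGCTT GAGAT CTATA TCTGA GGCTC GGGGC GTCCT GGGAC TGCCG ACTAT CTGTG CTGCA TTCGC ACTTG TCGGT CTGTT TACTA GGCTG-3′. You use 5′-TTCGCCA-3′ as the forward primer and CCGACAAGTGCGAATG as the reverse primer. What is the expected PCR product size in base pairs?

Forward primer TTCGCCA is found on the top strand at positions 45–51.
Taking the reverse complement of CCGACAAGTGCGAATG gives CATTCGCACTTGTCGG, found at positions 124–139 on the template; the primer anneals here to the top strand with its 3' end pointing upstream.
The product runs from position 45 to position 139, so its length is 139 − 45 + 1 = 95 bp.

95 bp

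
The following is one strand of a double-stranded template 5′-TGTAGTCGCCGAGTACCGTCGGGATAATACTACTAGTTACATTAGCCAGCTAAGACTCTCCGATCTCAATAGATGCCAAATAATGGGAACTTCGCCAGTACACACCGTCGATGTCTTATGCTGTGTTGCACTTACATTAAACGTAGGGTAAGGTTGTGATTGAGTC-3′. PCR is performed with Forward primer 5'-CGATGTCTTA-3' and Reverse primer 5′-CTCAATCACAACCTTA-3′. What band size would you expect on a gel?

Forward primer CGATGTCTTA is found on the top strand at positions 109–118.
Taking the reverse complement of CTCAATCACAACCTTA gives TAAGGTTGTGATTGAG, found at positions 149–164 on the template; the primer anneals here to the top strand with its 3' end pointing upstream.
Amplicon spans positions 109–164: 56 bp.

56 bp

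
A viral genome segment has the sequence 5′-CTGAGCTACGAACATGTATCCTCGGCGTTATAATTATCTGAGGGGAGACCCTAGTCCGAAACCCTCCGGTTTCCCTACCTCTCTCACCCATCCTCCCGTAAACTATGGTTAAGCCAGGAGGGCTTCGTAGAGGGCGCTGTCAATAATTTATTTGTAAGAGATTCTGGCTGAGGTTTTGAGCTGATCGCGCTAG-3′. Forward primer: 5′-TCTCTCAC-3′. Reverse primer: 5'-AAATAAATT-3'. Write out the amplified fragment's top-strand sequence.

Scanning the template, TCTCTCAC occurs at positions 80–87; this primer anneals to the bottom strand there with its 3' end pointing downstream.
The reverse primer's reverse complement is AATTTATTT, which matches the template at positions 145–153.
The product is the template from position 80 through 153 (74 bp).

5'-TCTCTCACCCATCCTCCCGTAAACTATGGTTAAGCCAGGAGGGCTTCGTAGAGGGCGCTGTCAATAATTTATTT-3'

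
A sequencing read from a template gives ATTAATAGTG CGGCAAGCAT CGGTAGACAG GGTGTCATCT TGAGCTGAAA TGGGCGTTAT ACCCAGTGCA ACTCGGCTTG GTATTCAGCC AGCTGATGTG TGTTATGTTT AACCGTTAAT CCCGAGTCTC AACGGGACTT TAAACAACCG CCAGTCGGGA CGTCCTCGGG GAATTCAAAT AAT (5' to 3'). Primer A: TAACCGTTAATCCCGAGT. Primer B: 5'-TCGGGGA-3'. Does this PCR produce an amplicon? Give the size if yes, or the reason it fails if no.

No product — both primers anneal to the same strand and extend in the same direction.

Primer A (TAACCGTTAATCCCGAGT) matches the top strand at positions 110–127 (3' end points downstream).
Primer B (TCGGGGA) also matches the top strand directly, at positions 166–172 — its reverse complement TCCCCGA is not present.
Both primers anneal to the bottom strand with 3' ends pointing the same way, so neither can prime synthesis back toward the other.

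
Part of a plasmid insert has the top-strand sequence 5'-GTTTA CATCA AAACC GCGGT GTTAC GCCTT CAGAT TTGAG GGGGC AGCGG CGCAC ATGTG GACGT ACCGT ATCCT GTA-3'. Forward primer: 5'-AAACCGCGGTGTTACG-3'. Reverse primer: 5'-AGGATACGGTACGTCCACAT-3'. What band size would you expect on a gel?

Forward primer AAACCGCGGTGTTACG is found on the top strand at positions 11–26.
The reverse primer's reverse complement is ATGTGGACGTACCGTATCCT, which matches the template at positions 56–75.
Amplicon spans positions 11–75: 65 bp.

65 bp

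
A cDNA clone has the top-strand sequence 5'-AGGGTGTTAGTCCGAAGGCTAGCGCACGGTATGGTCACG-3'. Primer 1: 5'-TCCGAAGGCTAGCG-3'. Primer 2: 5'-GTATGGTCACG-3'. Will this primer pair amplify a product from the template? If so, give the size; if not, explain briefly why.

No product — both primers anneal to the same strand and extend in the same direction.

Primer 1 (TCCGAAGGCTAGCG) matches the top strand at positions 11–24 (3' end points downstream).
Primer 2 (GTATGGTCACG) also matches the top strand directly, at positions 29–39 — its reverse complement CGTGACCATAC is not present.
Both primers anneal to the bottom strand with 3' ends pointing the same way, so neither can prime synthesis back toward the other.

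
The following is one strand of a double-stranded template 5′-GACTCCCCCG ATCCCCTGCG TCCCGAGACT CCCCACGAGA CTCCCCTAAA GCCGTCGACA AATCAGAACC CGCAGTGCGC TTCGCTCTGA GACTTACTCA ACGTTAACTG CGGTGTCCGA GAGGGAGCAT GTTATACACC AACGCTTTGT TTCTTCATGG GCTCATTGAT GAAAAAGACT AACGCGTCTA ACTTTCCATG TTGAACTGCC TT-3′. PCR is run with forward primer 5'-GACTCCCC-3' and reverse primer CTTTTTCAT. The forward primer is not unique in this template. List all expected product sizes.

177 bp, 151 bp, 139 bp

The forward primer GACTCCCC matches the top strand at positions 1–8, 27–34, 39–46.
The reverse primer's reverse complement is ATGAAAAAG, matching at positions 169–177.
Each forward site pairs with the reverse site to give a product ending at position 177: sizes 177, 151, 139 bp.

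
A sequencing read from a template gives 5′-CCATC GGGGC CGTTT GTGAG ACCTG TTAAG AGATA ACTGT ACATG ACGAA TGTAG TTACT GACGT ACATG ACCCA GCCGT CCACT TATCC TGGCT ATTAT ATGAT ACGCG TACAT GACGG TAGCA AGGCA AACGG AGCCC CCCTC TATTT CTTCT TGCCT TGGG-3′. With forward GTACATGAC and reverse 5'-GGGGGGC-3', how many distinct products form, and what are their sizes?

The forward primer GTACATGAC matches the top strand at positions 39–47, 64–72, 110–118.
The reverse primer's reverse complement is GCCCCCC, matching at positions 137–143.
Each forward site pairs with the reverse site to give a product ending at position 143: sizes 105, 80, 34 bp.

Three products: 105 bp, 80 bp, 34 bp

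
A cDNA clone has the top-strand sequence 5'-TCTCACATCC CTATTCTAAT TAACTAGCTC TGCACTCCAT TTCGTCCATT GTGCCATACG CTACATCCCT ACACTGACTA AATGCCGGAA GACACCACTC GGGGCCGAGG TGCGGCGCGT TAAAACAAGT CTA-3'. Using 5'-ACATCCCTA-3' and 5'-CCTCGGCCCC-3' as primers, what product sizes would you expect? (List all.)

106 bp, 48 bp

The forward primer ACATCCCTA matches the top strand at positions 5–13, 63–71.
The reverse primer's reverse complement is GGGGCCGAGG, matching at positions 101–110.
Each forward site pairs with the reverse site to give a product ending at position 110: sizes 106, 48 bp.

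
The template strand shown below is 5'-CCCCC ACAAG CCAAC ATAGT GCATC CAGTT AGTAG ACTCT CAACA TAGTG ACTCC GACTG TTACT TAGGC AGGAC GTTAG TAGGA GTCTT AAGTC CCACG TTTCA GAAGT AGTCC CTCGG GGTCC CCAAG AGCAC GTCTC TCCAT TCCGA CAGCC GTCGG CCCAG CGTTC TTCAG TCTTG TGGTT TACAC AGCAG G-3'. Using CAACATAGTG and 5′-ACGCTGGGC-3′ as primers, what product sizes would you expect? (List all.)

157 bp, 128 bp

The forward primer CAACATAGTG matches the top strand at positions 12–21, 41–50.
The reverse primer's reverse complement is GCCCAGCGT, matching at positions 160–168.
Each forward site pairs with the reverse site to give a product ending at position 168: sizes 157, 128 bp.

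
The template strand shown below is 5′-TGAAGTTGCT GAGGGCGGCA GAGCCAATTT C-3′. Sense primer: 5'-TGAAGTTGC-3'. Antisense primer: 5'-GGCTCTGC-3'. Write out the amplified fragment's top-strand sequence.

The forward primer matches the template at positions 1–9.
The reverse primer's reverse complement is GCAGAGCC, which matches the template at positions 18–25.
The product is the template from position 1 through 25 (25 bp).

5'-TGAAGTTGCTGAGGGCGGCAGAGCC-3'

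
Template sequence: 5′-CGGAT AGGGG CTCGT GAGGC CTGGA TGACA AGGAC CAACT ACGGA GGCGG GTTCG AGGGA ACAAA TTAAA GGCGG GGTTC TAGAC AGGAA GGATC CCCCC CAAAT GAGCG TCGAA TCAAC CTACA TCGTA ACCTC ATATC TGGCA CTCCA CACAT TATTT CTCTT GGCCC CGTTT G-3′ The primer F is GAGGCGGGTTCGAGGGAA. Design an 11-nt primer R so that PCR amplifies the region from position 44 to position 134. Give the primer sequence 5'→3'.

The product's 3' end on the top strand is position 134.
The reverse primer anneals to the top strand over positions 124–134, i.e. to CATCGTAACCT.
Its sequence written 5'→3' is the reverse complement: AGGTTACGATG.

5'-AGGTTACGATG-3'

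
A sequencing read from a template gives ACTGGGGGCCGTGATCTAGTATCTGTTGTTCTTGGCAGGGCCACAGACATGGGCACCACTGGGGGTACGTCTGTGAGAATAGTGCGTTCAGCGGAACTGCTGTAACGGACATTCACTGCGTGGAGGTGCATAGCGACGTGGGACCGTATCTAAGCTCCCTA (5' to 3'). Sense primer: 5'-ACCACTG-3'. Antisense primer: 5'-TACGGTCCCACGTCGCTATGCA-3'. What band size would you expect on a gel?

The forward primer matches the template at positions 55–61.
Taking the reverse complement of TACGGTCCCACGTCGCTATGCA gives TGCATAGCGACGTGGGACCGTA, found at positions 127–148 on the template; the primer anneals here to the top strand with its 3' end pointing upstream.
Amplicon spans positions 55–148: 94 bp.

94 bp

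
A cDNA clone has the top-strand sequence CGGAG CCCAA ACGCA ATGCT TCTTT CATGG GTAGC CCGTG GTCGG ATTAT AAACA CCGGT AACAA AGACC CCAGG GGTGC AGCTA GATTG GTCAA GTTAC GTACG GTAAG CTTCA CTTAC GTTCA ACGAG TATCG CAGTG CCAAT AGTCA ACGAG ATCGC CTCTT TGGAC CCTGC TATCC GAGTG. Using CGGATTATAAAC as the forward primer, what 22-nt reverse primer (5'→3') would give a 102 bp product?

The forward primer binds at positions 43–54, so a 102 bp product ends at position 43 + 102 − 1 = 144.
The reverse primer anneals to the top strand over positions 123–144, i.e. to TCAACGAGTATCGCAGTGCCAA.
Its sequence written 5'→3' is the reverse complement: TTGGCACTGCGATACTCGTTGA.

5'-TTGGCACTGCGATACTCGTTGA-3'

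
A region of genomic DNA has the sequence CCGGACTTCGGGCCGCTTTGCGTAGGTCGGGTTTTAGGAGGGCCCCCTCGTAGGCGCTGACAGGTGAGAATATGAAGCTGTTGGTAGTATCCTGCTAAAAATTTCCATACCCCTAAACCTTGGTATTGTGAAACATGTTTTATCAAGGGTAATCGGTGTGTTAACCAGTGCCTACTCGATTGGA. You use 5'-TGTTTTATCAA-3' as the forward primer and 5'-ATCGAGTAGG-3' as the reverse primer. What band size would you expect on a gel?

45 bp

The forward primer matches the template at positions 136–146.
Taking the reverse complement of ATCGAGTAGG gives CCTACTCGAT, found at positions 171–180 on the template; the primer anneals here to the top strand with its 3' end pointing upstream.
Amplicon spans positions 136–180: 45 bp.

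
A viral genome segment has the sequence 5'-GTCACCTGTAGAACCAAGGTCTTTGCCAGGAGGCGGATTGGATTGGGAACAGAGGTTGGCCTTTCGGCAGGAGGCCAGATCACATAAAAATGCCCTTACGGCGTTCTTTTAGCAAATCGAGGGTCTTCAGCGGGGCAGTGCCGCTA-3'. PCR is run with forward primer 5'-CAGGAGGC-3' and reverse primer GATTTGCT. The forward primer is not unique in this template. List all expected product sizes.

The forward primer CAGGAGGC matches the top strand at positions 27–34, 68–75.
The reverse primer's reverse complement is AGCAAATC, matching at positions 111–118.
Each forward site pairs with the reverse site to give a product ending at position 118: sizes 92, 51 bp.

92 bp, 51 bp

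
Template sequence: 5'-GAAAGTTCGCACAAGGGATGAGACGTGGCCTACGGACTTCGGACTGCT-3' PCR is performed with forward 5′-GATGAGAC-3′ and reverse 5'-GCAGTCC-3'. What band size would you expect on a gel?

Scanning the template, GATGAGAC occurs at positions 17–24; this primer anneals to the bottom strand there with its 3' end pointing downstream.
Reverse complement of the reverse primer: GGACTGC. This occurs on the top strand at positions 41–47.
Amplicon spans positions 17–47: 31 bp.

31 bp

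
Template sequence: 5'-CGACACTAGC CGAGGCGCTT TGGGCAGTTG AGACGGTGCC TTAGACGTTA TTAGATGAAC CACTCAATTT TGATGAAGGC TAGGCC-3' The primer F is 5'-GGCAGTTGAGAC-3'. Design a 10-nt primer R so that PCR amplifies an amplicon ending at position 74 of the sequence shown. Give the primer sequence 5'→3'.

5'-ATCAAAATTG-3'

The forward primer binds at positions 23–34; the product's 3' end on the top strand is position 74.
The reverse primer anneals to the top strand over positions 65–74, i.e. to CAATTTTGAT.
Its sequence written 5'→3' is the reverse complement: ATCAAAATTG.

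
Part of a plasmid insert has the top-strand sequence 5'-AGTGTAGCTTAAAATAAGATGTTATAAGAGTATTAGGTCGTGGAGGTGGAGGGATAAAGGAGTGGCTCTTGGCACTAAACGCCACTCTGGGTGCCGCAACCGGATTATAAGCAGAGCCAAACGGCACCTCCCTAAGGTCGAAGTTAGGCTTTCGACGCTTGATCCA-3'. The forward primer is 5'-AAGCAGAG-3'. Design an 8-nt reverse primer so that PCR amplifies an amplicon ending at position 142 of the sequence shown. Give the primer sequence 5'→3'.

The forward primer binds at positions 109–116; the product's 3' end on the top strand is position 142.
The reverse primer anneals to the top strand over positions 135–142, i.e. to AGGTCGAA.
Its sequence written 5'→3' is the reverse complement: TTCGACCT.

5'-TTCGACCT-3'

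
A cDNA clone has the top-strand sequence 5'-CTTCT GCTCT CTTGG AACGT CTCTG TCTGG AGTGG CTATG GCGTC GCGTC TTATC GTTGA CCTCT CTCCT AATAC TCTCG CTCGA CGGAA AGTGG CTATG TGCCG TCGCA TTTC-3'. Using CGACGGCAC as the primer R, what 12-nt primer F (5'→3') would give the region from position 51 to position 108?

The reverse primer's reverse complement GTGCCGTCG matches the template at positions 100–108; the product starts at position 51.
The forward primer is identical to the top strand over positions 51–62: TTATCGTTGACC.

5'-TTATCGTTGACC-3'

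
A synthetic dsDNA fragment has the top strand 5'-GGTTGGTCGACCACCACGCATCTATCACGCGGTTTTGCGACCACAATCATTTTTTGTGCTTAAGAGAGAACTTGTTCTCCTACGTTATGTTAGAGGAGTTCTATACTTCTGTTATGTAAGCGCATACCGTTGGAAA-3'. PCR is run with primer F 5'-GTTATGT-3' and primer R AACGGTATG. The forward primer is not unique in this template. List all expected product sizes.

The forward primer GTTATGT matches the top strand at positions 84–90, 111–117.
The reverse primer's reverse complement is CATACCGTT, matching at positions 123–131.
Each forward site pairs with the reverse site to give a product ending at position 131: sizes 48, 21 bp.

48 bp, 21 bp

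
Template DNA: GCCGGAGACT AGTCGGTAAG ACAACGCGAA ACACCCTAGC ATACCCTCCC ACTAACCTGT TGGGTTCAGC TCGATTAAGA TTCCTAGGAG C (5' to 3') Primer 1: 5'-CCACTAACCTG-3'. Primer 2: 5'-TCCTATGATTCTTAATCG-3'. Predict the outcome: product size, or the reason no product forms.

No product — primer 2 has no binding site in the template.

Primer 2 (TCCTATGATTCTTAATCG) does not match the top strand, and its reverse complement CGATTAAGAATCATAGGA does not match either.
With no annealing site for primer 2, no amplification occurs.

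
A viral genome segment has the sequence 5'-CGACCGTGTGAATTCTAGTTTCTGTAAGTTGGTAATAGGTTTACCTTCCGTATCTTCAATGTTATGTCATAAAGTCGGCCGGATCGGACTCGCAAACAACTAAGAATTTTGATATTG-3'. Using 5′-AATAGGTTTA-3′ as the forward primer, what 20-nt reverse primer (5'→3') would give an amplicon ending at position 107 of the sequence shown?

5'-ATTCTTAGTTGTTTGCGAGT-3'

The forward primer binds at positions 34–43; the product's 3' end on the top strand is position 107.
The reverse primer anneals to the top strand over positions 88–107, i.e. to ACTCGCAAACAACTAAGAAT.
Its sequence written 5'→3' is the reverse complement: ATTCTTAGTTGTTTGCGAGT.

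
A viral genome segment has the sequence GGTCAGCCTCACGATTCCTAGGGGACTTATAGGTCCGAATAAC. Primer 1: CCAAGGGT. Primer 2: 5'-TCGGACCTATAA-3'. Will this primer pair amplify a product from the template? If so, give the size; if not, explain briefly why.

Primer 1 (CCAAGGGT) does not match the top strand, and its reverse complement ACCCTTGG does not match either.
With no annealing site for primer 1, no amplification occurs.

No product — primer 1 has no binding site in the template.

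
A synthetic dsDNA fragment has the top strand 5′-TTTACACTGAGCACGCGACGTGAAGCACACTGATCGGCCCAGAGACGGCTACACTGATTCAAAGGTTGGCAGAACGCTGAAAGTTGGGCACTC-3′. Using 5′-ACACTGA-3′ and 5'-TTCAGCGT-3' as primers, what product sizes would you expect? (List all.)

78 bp, 55 bp, 31 bp

The forward primer ACACTGA matches the top strand at positions 4–10, 27–33, 51–57.
The reverse primer's reverse complement is ACGCTGAA, matching at positions 74–81.
Each forward site pairs with the reverse site to give a product ending at position 81: sizes 78, 55, 31 bp.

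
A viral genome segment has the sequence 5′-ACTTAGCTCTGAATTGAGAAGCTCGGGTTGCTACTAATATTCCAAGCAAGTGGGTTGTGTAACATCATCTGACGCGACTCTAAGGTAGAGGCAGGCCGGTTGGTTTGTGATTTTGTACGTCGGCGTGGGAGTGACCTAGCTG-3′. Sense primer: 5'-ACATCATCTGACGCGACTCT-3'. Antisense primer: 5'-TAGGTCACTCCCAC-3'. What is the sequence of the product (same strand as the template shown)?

5'-ACATCATCTGACGCGACTCTAAGGTAGAGGCAGGCCGGTTGGTTTGTGATTTTGTACGTCGGCGTGGGAGTGACCTA-3'

Scanning the template, ACATCATCTGACGCGACTCT occurs at positions 62–81; this primer anneals to the bottom strand there with its 3' end pointing downstream.
Taking the reverse complement of TAGGTCACTCCCAC gives GTGGGAGTGACCTA, found at positions 125–138 on the template; the primer anneals here to the top strand with its 3' end pointing upstream.
The product is the template from position 62 through 138 (77 bp).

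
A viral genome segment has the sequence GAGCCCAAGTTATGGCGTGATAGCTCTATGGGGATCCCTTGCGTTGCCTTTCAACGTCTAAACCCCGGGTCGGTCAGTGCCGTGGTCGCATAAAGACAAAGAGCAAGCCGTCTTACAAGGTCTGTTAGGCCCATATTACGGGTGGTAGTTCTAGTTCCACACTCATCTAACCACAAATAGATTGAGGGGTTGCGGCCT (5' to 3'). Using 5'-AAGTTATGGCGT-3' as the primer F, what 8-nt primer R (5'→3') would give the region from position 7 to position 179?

5'-TATTTGTG-3'

The product's 3' end on the top strand is position 179.
The reverse primer anneals to the top strand over positions 172–179, i.e. to CACAAATA.
Its sequence written 5'→3' is the reverse complement: TATTTGTG.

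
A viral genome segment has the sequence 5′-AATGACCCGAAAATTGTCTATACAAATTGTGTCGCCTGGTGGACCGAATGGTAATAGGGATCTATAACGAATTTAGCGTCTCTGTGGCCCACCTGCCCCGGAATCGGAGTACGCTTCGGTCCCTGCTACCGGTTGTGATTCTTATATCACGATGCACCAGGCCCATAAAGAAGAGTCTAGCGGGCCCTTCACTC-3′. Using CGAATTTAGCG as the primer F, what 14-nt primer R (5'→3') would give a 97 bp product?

5'-GGGCCTGGTGCATC-3'

The forward primer binds at positions 68–78, so a 97 bp product ends at position 68 + 97 − 1 = 164.
The reverse primer anneals to the top strand over positions 151–164, i.e. to GATGCACCAGGCCC.
Its sequence written 5'→3' is the reverse complement: GGGCCTGGTGCATC.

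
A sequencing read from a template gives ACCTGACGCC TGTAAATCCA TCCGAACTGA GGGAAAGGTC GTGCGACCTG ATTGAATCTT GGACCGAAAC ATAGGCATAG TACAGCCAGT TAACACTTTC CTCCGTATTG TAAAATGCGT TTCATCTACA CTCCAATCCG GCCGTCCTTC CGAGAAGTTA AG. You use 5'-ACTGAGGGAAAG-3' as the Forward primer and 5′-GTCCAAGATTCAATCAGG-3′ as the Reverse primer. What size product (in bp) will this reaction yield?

39 bp

Forward primer ACTGAGGGAAAG is found on the top strand at positions 26–37.
Taking the reverse complement of GTCCAAGATTCAATCAGG gives CCTGATTGAATCTTGGAC, found at positions 47–64 on the template; the primer anneals here to the top strand with its 3' end pointing upstream.
Product length = (reverse-primer end) − (forward-primer start) + 1 = 64 − 26 + 1 = 39 bp.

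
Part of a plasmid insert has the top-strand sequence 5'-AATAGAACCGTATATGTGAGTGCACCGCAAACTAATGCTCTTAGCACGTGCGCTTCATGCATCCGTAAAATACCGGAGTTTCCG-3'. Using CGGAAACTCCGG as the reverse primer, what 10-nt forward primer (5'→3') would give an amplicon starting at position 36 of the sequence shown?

The reverse primer's reverse complement CCGGAGTTTCCG matches the template at positions 73–84; the product starts at position 36.
The forward primer is identical to the top strand over positions 36–45: TGCTCTTAGC.

5'-TGCTCTTAGC-3'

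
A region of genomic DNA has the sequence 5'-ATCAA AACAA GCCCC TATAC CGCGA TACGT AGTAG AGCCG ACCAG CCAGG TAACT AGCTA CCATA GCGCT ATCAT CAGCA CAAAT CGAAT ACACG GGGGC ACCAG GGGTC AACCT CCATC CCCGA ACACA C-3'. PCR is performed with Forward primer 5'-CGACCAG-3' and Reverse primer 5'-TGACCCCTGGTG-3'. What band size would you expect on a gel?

73 bp

The forward primer matches the template at positions 39–45.
Reverse complement of the reverse primer: CACCAGGGGTCA. This occurs on the top strand at positions 100–111.
Product length = (reverse-primer end) − (forward-primer start) + 1 = 111 − 39 + 1 = 73 bp.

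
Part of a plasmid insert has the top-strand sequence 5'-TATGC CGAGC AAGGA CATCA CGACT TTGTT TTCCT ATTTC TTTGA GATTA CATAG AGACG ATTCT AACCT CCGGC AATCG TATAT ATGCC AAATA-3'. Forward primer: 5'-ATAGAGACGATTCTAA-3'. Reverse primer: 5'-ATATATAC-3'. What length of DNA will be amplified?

36 bp

Forward primer ATAGAGACGATTCTAA is found on the top strand at positions 52–67.
The reverse primer's reverse complement is GTATATAT, which matches the template at positions 80–87.
Amplicon spans positions 52–87: 36 bp.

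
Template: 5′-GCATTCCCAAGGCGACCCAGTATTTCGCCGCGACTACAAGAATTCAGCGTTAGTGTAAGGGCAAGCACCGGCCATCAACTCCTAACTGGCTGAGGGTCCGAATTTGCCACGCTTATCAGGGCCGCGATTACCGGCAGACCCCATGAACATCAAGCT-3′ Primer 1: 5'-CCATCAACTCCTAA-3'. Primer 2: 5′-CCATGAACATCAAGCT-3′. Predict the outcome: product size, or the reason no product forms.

No product — both primers anneal to the same strand and extend in the same direction.

Primer 1 (CCATCAACTCCTAA) matches the top strand at positions 72–85 (3' end points downstream).
Primer 2 (CCATGAACATCAAGCT) also matches the top strand directly, at positions 141–156 — its reverse complement AGCTTGATGTTCATGG is not present.
Both primers anneal to the bottom strand with 3' ends pointing the same way, so neither can prime synthesis back toward the other.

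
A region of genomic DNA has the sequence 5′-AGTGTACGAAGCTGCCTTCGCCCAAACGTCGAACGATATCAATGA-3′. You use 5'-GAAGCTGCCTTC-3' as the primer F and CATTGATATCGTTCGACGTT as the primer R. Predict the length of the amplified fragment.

Scanning the template, GAAGCTGCCTTC occurs at positions 8–19; this primer anneals to the bottom strand there with its 3' end pointing downstream.
The reverse primer's reverse complement is AACGTCGAACGATATCAATG, which matches the template at positions 25–44.
Product length = (reverse-primer end) − (forward-primer start) + 1 = 44 − 8 + 1 = 37 bp.

37 bp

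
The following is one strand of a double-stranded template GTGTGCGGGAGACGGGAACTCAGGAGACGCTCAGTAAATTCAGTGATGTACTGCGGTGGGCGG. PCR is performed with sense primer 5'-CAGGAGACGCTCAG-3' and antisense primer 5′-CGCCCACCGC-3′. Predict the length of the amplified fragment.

Forward primer CAGGAGACGCTCAG is found on the top strand at positions 21–34.
Taking the reverse complement of CGCCCACCGC gives GCGGTGGGCG, found at positions 53–62 on the template; the primer anneals here to the top strand with its 3' end pointing upstream.
Product length = (reverse-primer end) − (forward-primer start) + 1 = 62 − 21 + 1 = 42 bp.

42 bp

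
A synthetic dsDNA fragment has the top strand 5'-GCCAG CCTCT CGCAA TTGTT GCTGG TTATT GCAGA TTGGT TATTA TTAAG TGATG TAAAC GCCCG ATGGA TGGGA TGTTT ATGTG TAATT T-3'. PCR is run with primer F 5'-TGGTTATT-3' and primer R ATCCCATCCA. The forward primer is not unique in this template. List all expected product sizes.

The forward primer TGGTTATT matches the top strand at positions 23–30, 37–44.
The reverse primer's reverse complement is TGGATGGGAT, matching at positions 67–76.
Each forward site pairs with the reverse site to give a product ending at position 76: sizes 54, 40 bp.

54 bp, 40 bp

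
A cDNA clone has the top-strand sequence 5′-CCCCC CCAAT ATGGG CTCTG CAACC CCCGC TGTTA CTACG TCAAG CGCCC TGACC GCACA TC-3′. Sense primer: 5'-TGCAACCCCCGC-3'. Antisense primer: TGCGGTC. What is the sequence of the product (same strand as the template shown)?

The forward primer matches the template at positions 19–30.
The reverse primer's reverse complement is GACCGCA, which matches the template at positions 52–58.
The product is the template from position 19 through 58 (40 bp).

5'-TGCAACCCCCGCTGTTACTACGTCAAGCGCCCTGACCGCA-3'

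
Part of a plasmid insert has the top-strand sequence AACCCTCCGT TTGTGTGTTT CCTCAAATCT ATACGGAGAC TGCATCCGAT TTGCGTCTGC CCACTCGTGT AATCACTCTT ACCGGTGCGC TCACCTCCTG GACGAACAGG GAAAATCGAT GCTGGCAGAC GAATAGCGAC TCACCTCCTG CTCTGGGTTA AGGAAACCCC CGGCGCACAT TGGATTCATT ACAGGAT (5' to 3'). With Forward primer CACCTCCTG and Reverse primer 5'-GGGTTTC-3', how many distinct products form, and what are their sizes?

Two products: 78 bp, 28 bp

The forward primer CACCTCCTG matches the top strand at positions 92–100, 142–150.
The reverse primer's reverse complement is GAAACCC, matching at positions 163–169.
Each forward site pairs with the reverse site to give a product ending at position 169: sizes 78, 28 bp.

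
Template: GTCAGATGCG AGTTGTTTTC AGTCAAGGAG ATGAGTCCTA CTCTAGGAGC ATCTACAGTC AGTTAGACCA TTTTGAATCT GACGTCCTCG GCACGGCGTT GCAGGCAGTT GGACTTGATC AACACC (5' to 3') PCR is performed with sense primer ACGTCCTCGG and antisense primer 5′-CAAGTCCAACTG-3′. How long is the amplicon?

Forward primer ACGTCCTCGG is found on the top strand at positions 82–91.
Taking the reverse complement of CAAGTCCAACTG gives CAGTTGGACTTG, found at positions 106–117 on the template; the primer anneals here to the top strand with its 3' end pointing upstream.
Amplicon spans positions 82–117: 36 bp.

36 bp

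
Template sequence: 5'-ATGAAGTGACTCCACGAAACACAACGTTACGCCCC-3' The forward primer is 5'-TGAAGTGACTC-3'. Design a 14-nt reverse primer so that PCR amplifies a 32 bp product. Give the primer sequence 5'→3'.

The forward primer binds at positions 2–12, so a 32 bp product ends at position 2 + 32 − 1 = 33.
The reverse primer anneals to the top strand over positions 20–33, i.e. to CACAACGTTACGCC.
Its sequence written 5'→3' is the reverse complement: GGCGTAACGTTGTG.

5'-GGCGTAACGTTGTG-3'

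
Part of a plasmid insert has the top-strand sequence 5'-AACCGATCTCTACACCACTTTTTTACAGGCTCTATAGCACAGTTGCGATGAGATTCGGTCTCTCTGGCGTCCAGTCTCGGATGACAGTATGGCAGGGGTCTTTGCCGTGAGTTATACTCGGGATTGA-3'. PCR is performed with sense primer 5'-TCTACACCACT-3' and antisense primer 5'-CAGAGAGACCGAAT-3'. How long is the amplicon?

Forward primer TCTACACCACT is found on the top strand at positions 9–19.
The reverse primer's reverse complement is ATTCGGTCTCTCTG, which matches the template at positions 53–66.
The product runs from position 9 to position 66, so its length is 66 − 9 + 1 = 58 bp.

58 bp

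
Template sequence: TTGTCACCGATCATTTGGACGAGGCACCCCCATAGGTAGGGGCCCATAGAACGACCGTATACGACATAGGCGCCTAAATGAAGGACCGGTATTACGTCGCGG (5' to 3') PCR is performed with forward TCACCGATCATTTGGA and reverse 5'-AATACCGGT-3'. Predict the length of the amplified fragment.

90 bp

Forward primer TCACCGATCATTTGGA is found on the top strand at positions 4–19.
Taking the reverse complement of AATACCGGT gives ACCGGTATT, found at positions 85–93 on the template; the primer anneals here to the top strand with its 3' end pointing upstream.
The product runs from position 4 to position 93, so its length is 93 − 4 + 1 = 90 bp.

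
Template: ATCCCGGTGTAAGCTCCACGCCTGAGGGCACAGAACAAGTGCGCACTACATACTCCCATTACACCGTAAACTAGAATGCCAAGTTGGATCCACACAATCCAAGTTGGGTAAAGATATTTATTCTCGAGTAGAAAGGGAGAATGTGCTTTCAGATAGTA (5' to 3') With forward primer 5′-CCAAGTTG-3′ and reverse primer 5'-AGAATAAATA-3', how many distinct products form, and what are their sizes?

The forward primer CCAAGTTG matches the top strand at positions 79–86, 99–106.
The reverse primer's reverse complement is TATTTATTCT, matching at positions 115–124.
Each forward site pairs with the reverse site to give a product ending at position 124: sizes 46, 26 bp.

Two products: 46 bp, 26 bp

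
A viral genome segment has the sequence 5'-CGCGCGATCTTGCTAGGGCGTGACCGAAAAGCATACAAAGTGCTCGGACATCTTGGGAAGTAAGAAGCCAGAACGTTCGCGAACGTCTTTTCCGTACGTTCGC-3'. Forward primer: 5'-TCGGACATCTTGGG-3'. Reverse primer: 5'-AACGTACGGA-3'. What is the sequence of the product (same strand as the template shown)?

Scanning the template, TCGGACATCTTGGG occurs at positions 44–57; this primer anneals to the bottom strand there with its 3' end pointing downstream.
The reverse primer's reverse complement is TCCGTACGTT, which matches the template at positions 91–100.
The product is the template from position 44 through 100 (57 bp).

5'-TCGGACATCTTGGGAAGTAAGAAGCCAGAACGTTCGCGAACGTCTTTTCCGTACGTT-3'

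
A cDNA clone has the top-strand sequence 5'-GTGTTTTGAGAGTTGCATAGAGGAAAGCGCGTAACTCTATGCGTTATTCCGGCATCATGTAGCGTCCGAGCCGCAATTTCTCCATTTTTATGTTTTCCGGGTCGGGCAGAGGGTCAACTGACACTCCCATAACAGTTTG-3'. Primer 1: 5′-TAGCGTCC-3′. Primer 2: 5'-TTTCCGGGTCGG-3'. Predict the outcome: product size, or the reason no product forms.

No product — both primers anneal to the same strand and extend in the same direction.

Primer 1 (TAGCGTCC) matches the top strand at positions 60–67 (3' end points downstream).
Primer 2 (TTTCCGGGTCGG) also matches the top strand directly, at positions 94–105 — its reverse complement CCGACCCGGAAA is not present.
Both primers anneal to the bottom strand with 3' ends pointing the same way, so neither can prime synthesis back toward the other.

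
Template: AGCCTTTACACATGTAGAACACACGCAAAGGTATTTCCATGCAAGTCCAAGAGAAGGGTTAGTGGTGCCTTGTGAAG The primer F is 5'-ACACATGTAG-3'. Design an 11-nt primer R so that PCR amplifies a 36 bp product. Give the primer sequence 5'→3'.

5'-TGCATGGAAAT-3'

The forward primer binds at positions 8–17, so a 36 bp product ends at position 8 + 36 − 1 = 43.
The reverse primer anneals to the top strand over positions 33–43, i.e. to ATTTCCATGCA.
Its sequence written 5'→3' is the reverse complement: TGCATGGAAAT.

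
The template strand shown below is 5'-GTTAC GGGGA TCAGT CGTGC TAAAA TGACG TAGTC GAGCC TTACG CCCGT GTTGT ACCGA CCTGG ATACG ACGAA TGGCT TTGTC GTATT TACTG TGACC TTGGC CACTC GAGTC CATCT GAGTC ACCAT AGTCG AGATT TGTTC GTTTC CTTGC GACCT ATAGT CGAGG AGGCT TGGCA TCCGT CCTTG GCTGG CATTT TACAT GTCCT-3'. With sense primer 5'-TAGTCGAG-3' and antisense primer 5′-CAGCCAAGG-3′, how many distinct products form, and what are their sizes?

The forward primer TAGTCGAG matches the top strand at positions 31–38, 130–137, 162–169.
The reverse primer's reverse complement is CCTTGGCTG, matching at positions 186–194.
Each forward site pairs with the reverse site to give a product ending at position 194: sizes 164, 65, 33 bp.

Three products: 164 bp, 65 bp, 33 bp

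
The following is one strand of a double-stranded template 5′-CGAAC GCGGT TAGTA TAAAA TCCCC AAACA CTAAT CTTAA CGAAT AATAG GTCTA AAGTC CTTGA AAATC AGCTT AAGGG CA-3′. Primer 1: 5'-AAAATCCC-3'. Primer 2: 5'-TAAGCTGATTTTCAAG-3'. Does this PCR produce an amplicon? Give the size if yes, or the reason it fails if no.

Yes — a 60 bp product.

Primer 1 (AAAATCCC) matches the top strand at positions 17–24; it acts as a forward primer.
Primer 2's reverse complement is CTTGAAAATCAGCTTA, matching the top strand at positions 61–76; it acts as a reverse primer.
The 3' ends face each other across positions 17–76, giving a 60 bp product.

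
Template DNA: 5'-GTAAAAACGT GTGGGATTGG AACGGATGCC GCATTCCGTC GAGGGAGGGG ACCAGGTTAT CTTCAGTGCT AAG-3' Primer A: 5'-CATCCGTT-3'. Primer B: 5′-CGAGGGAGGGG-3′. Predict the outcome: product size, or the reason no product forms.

No product — the primers' 3' ends point away from each other.

Primer A (CATCCGTT) has reverse complement AACGGATG, which matches the top strand at positions 21–28; primer A anneals to the top strand there with its 3' end pointing upstream toward position 21.
Primer B (CGAGGGAGGGG) matches the top strand directly at positions 40–50; it anneals to the bottom strand with its 3' end pointing downstream toward position 50.
The 3' ends diverge (primer A extends toward position 1, primer B toward position 73), so the primers never converge on a shared product.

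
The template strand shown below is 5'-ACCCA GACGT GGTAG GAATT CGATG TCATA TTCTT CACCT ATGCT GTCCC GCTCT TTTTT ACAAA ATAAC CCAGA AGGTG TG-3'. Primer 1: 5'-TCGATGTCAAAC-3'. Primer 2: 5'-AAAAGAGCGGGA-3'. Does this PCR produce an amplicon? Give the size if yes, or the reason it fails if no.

No product — primer 1 has no binding site in the template.

Primer 1 (TCGATGTCAAAC) does not match the top strand, and its reverse complement GTTTGACATCGA does not match either.
With no annealing site for primer 1, no amplification occurs.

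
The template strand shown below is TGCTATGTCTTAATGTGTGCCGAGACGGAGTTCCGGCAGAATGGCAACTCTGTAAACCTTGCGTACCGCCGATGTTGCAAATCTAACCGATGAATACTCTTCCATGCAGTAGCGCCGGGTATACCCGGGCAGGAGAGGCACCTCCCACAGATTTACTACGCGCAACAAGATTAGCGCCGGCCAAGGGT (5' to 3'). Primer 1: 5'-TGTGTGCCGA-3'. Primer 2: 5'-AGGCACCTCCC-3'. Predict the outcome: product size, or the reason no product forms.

Primer 1 (TGTGTGCCGA) matches the top strand at positions 14–23 (3' end points downstream).
Primer 2 (AGGCACCTCCC) also matches the top strand directly, at positions 136–146 — its reverse complement GGGAGGTGCCT is not present.
Both primers anneal to the bottom strand with 3' ends pointing the same way, so neither can prime synthesis back toward the other.

No product — both primers anneal to the same strand and extend in the same direction.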